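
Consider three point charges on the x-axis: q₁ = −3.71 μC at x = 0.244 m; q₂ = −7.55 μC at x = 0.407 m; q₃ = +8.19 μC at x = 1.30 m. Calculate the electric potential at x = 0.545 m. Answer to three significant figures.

-5.05×10⁵ V

The total potential is the scalar sum of each charge's contribution, V = Σ kqᵢ/rᵢ.
Distances from the field point to each charge: r₁ = 0.301 m, r₂ = 0.138 m, r₃ = 0.755 m.
V = k[(-3.71×10⁻⁶)/(0.301) + (-7.55×10⁻⁶)/(0.138) + (8.19×10⁻⁶)/(0.755)] = -5.05×10⁵ V.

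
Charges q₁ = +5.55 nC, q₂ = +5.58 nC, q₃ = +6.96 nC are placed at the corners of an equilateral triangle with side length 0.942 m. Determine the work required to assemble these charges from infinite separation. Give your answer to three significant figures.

1.03×10⁻⁶ J

The assembly work is the sum of pairwise potential energies, U = Σ_{i<j} kqᵢqⱼ/rᵢⱼ.
All three pair separations equal the side length, 0.942 m.
U = (2.96×10⁻⁷) + (3.69×10⁻⁷) + (3.71×10⁻⁷) = 1.03×10⁻⁶ J.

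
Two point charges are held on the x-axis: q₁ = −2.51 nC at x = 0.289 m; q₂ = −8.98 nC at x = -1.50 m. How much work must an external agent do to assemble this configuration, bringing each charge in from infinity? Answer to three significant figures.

1.13×10⁻⁷ J

The work to assemble the configuration equals its total potential energy, U = Σ kqᵢqⱼ/rᵢⱼ over all pairs.
Pair separations: r₁₂ = 1.79 m.
U = (1.13×10⁻⁷) = 1.13×10⁻⁷ J.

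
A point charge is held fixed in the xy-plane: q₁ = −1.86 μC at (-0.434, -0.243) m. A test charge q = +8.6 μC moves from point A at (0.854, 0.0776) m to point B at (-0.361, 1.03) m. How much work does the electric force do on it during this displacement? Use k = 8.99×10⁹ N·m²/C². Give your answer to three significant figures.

The work done by the electric force is W_field = −ΔU = −q(V_B − V_A) = q(V_A − V_B).
At A: distance to the source charge is 1.33 m; V_A = kq₁/r = -1.26×10⁴ V.
At B: distance to the source charge is 1.28 m; V_B = kq₁/r = -1.31×10⁴ V.
ΔV = V_B − V_A = -516 V.
W_field = −qΔV = −(8.60×10⁻⁶ C)(-516 V) = 4.44×10⁻³ J.

4.44×10⁻³ J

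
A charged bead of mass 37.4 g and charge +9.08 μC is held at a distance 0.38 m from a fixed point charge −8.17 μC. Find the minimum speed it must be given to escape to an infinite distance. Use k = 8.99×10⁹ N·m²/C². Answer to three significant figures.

To just escape, total mechanical energy must reach zero at infinity: ½mv²_min + U = 0, so ½mv²_min = −U = |kQq|/r.
|U| = |kQq|/r = (8.99×10⁹ N·m²/C²)(8.17×10⁻⁶)(9.08×10⁻⁶)/(0.380) = 1.76 J.
v_min = √(2|U|/m) = √(2·1.76/0.0374) = 9.69 m/s.

9.69 m/s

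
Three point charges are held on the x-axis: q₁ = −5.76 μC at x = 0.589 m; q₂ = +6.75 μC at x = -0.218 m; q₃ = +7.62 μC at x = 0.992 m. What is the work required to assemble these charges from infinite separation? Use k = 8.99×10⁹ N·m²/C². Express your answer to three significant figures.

-1.03 J

The assembly work is the sum of pairwise potential energies, U = Σ_{i<j} kqᵢqⱼ/rᵢⱼ.
Pair separations: r₁₂ = 0.807 m, r₁₃ = 0.403 m, r₂₃ = 1.21 m.
U = (-0.433) + (-0.979) + (0.382) = -1.03 J.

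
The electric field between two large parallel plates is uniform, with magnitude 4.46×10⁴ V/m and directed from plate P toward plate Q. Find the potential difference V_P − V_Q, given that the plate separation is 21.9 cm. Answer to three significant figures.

9770 V

In a uniform field, potential decreases in the direction of E: ΔV = −E·d for a displacement d parallel to E.
Going from Q to P is a displacement of 21.9 cm opposite to the field, so V_P − V_Q = +Ed = 9770 V.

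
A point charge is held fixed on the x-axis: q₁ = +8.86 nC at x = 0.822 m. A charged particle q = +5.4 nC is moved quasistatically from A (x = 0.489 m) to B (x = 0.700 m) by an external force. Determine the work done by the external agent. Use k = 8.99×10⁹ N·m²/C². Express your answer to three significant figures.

For quasistatic motion the external work equals the change in potential energy: W_ext = qΔV = q(V_B − V_A).
At A: distance to the source charge is 0.333 m; V_A = kq₁/r = 239 V.
At B: distance to the source charge is 0.122 m; V_B = kq₁/r = 653 V.
ΔV = V_B − V_A = 414 V.
W_ext = qΔV = (5.40×10⁻⁹ C)(414 V) = 2.23×10⁻⁶ J.

2.23×10⁻⁶ J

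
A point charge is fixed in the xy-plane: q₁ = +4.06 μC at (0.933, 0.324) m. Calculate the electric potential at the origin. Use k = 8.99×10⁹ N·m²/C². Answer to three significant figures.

Electric potential is a scalar, so the contributions from each charge add algebraically: V = Σ kqᵢ/rᵢ.
Distances from the field point to each charge: r₁ = 0.988 m.
V = k[(4.06×10⁻⁶)/(0.988)] = 3.70×10⁴ V.

3.70×10⁴ V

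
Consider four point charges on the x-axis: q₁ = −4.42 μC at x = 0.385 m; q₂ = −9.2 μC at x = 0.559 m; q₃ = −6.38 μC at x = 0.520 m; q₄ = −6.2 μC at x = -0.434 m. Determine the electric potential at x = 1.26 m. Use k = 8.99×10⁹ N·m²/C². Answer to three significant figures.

-2.74×10⁵ V

The total potential is the scalar sum of each charge's contribution, V = Σ kqᵢ/rᵢ.
Distances from the field point to each charge: r₁ = 0.875 m, r₂ = 0.701 m, r₃ = 0.740 m, r₄ = 1.69 m.
V = k[(-4.42×10⁻⁶)/(0.875) + (-9.20×10⁻⁶)/(0.701) + (-6.38×10⁻⁶)/(0.740) + (-6.20×10⁻⁶)/(1.69)] = -2.74×10⁵ V.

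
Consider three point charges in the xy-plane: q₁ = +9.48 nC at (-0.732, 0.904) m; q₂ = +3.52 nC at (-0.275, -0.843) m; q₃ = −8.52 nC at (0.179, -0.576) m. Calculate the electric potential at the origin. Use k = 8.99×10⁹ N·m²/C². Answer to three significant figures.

-18.0 V

The total potential is the scalar sum of each charge's contribution, V = Σ kqᵢ/rᵢ.
Distances from the field point to each charge: r₁ = 1.16 m, r₂ = 0.887 m, r₃ = 0.603 m.
V = k[(9.48×10⁻⁹)/(1.16) + (3.52×10⁻⁹)/(0.887) + (-8.52×10⁻⁹)/(0.603)] = -18.0 V.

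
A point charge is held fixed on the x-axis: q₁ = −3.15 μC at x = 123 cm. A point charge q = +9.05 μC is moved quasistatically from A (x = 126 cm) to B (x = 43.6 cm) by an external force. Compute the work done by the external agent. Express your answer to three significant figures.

8.22 J

For quasistatic motion the external work equals the change in potential energy: W_ext = qΔV = q(V_B − V_A).
At A: distance to the source charge is 0.0300 m; V_A = kq₁/r = -9.44×10⁵ V.
At B: distance to the source charge is 0.794 m; V_B = kq₁/r = -3.57×10⁴ V.
ΔV = V_B − V_A = 9.08×10⁵ V.
W_ext = qΔV = (9.05×10⁻⁶ C)(9.08×10⁵ V) = 8.22 J.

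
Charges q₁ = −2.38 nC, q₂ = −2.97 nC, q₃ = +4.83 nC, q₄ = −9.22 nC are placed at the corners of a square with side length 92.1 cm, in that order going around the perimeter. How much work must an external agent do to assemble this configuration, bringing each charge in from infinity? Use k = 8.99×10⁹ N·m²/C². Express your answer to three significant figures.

The work to assemble the configuration equals its total potential energy, U = Σ kqᵢqⱼ/rᵢⱼ over all pairs.
The four side pairs have separation 0.921 m and the two diagonal pairs 1.30 m.
Summing all 6 pair terms gives U = -1.82×10⁻⁷ J.

-1.82×10⁻⁷ J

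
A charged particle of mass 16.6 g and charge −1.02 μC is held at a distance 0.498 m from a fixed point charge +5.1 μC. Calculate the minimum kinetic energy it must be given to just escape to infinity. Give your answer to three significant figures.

To just escape, total mechanical energy must reach zero at infinity: ½mv²_min + U = 0, so ½mv²_min = −U = |kQq|/r.
|U| = |kQq|/r = (8.99×10⁹ N·m²/C²)(5.10×10⁻⁶)(1.02×10⁻⁶)/(0.498) = 0.0939 J.

0.0939 J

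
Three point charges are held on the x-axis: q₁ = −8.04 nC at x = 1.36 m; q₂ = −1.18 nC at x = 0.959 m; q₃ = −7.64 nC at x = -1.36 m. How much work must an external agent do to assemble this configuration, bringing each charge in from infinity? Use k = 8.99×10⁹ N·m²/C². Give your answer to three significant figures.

The assembly work is the sum of pairwise potential energies, U = Σ_{i<j} kqᵢqⱼ/rᵢⱼ.
Pair separations: r₁₂ = 0.401 m, r₁₃ = 2.72 m, r₂₃ = 2.32 m.
U = (2.13×10⁻⁷) + (2.03×10⁻⁷) + (3.49×10⁻⁸) = 4.51×10⁻⁷ J.

4.51×10⁻⁷ J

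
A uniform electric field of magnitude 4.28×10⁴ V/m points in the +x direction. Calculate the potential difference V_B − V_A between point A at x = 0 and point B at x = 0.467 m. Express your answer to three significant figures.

-2.00×10⁴ V

In a uniform field, potential decreases in the direction of E: V_B − V_A = −E·Δx.
V_B − V_A = −(4.28×10⁴ V/m)(0.467 m) = -2.00×10⁴ V.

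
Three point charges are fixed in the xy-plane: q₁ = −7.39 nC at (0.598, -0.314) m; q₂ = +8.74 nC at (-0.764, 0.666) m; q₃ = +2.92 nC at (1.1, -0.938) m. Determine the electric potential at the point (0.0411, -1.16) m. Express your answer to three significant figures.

-1.96 V

The total potential is the scalar sum of each charge's contribution, V = Σ kqᵢ/rᵢ.
Distances from the field point to each charge: r₁ = 1.01 m, r₂ = 2.00 m, r₃ = 1.08 m.
V = k[(-7.39×10⁻⁹)/(1.01) + (8.74×10⁻⁹)/(2.00) + (2.92×10⁻⁹)/(1.08)] = -1.96 V.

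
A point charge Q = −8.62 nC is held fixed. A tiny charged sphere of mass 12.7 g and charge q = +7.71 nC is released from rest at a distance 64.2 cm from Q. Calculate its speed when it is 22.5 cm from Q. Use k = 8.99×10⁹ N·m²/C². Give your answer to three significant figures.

Only the electrostatic force acts, so mechanical energy is conserved: ½mv² = U₁ − U₂ = kQq(1/r₁ − 1/r₂).
U₁ − U₂ = (8.99×10⁹ N·m²/C²)(-8.62×10⁻⁹ C)(7.71×10⁻⁹ C)(1/0.642 − 1/0.225) = 1.72×10⁻⁶ J.
v = √(2·1.72×10⁻⁶/0.0127) = 0.0165 m/s.

0.0165 m/s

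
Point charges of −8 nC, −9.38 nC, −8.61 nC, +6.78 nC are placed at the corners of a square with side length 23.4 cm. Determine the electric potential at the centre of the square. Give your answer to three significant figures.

-1040 V

Electric potential is a scalar, so the contributions from each charge add algebraically: V = Σ kqᵢ/rᵢ.
The distance from each corner to the centre is a√2/2 = 0.165 m.
V = k[(-8.00×10⁻⁹)/(0.165) + (-9.38×10⁻⁹)/(0.165) + (-8.61×10⁻⁹)/(0.165) + (6.78×10⁻⁹)/(0.165)] = -1040 V.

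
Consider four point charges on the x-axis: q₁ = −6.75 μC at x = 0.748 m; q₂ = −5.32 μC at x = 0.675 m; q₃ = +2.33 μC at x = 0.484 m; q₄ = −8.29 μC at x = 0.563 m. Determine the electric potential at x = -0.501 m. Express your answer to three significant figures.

-1.38×10⁵ V

Electric potential is a scalar, so the contributions from each charge add algebraically: V = Σ kqᵢ/rᵢ.
Distances from the field point to each charge: r₁ = 1.25 m, r₂ = 1.18 m, r₃ = 0.985 m, r₄ = 1.06 m.
V = k[(-6.75×10⁻⁶)/(1.25) + (-5.32×10⁻⁶)/(1.18) + (2.33×10⁻⁶)/(0.985) + (-8.29×10⁻⁶)/(1.06)] = -1.38×10⁵ V.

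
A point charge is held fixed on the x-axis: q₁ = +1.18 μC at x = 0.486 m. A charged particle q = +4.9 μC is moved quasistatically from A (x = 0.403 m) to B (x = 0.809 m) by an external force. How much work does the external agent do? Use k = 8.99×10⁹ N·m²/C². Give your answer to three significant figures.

For quasistatic motion the external work equals the change in potential energy: W_ext = qΔV = q(V_B − V_A).
At A: distance to the source charge is 0.0830 m; V_A = kq₁/r = 1.28×10⁵ V.
At B: distance to the source charge is 0.323 m; V_B = kq₁/r = 3.28×10⁴ V.
ΔV = V_B − V_A = -9.50×10⁴ V.
W_ext = qΔV = (4.90×10⁻⁶ C)(-9.50×10⁴ V) = -0.465 J.

-0.465 J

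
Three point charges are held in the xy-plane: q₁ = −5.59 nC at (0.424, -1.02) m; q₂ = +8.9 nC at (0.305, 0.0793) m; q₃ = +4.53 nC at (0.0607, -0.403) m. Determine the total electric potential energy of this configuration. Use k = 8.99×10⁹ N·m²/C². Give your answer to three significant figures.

The assembly work is the sum of pairwise potential energies, U = Σ_{i<j} kqᵢqⱼ/rᵢⱼ.
Pair separations: r₁₂ = 1.11 m, r₁₃ = 0.716 m, r₂₃ = 0.541 m.
U = (-4.04×10⁻⁷) + (-3.18×10⁻⁷) + (6.70×10⁻⁷) = -5.20×10⁻⁸ J.

-5.20×10⁻⁸ J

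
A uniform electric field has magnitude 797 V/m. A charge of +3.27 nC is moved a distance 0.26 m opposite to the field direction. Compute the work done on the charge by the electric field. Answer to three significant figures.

The potential change for a displacement 0.26 m opposite to the field direction is ΔV = +Ed = 207 V.
W_field = −qΔV = -6.78×10⁻⁷ J.

-6.78×10⁻⁷ J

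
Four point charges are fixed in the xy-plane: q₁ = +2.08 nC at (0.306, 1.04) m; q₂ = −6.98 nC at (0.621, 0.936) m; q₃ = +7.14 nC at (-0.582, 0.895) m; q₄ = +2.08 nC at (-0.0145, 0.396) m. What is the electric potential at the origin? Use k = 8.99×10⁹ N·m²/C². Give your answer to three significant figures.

Electric potential is a scalar, so the contributions from each charge add algebraically: V = Σ kqᵢ/rᵢ.
Distances from the field point to each charge: r₁ = 1.08 m, r₂ = 1.12 m, r₃ = 1.07 m, r₄ = 0.396 m.
V = k[(2.08×10⁻⁹)/(1.08) + (-6.98×10⁻⁹)/(1.12) + (7.14×10⁻⁹)/(1.07) + (2.08×10⁻⁹)/(0.396)] = 68.7 V.

68.7 V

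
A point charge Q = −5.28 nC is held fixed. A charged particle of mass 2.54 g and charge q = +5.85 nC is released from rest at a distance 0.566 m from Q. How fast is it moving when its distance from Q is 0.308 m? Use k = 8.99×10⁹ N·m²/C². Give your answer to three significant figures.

0.0180 m/s

Only the electrostatic force acts, so mechanical energy is conserved: ½mv² = U₁ − U₂ = kQq(1/r₁ − 1/r₂).
U₁ − U₂ = (8.99×10⁹ N·m²/C²)(-5.28×10⁻⁹ C)(5.85×10⁻⁹ C)(1/0.566 − 1/0.308) = 4.11×10⁻⁷ J.
v = √(2·4.11×10⁻⁷/2.54×10⁻³) = 0.0180 m/s.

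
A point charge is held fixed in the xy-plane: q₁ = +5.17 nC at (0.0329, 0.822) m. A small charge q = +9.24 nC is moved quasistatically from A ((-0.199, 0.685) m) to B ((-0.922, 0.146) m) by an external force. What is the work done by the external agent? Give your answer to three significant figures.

For quasistatic motion the external work equals the change in potential energy: W_ext = qΔV = q(V_B − V_A).
At A: distance to the source charge is 0.269 m; V_A = kq₁/r = 173 V.
At B: distance to the source charge is 1.17 m; V_B = kq₁/r = 39.7 V.
ΔV = V_B − V_A = -133 V.
W_ext = qΔV = (9.24×10⁻⁹ C)(-133 V) = -1.23×10⁻⁶ J.

-1.23×10⁻⁶ J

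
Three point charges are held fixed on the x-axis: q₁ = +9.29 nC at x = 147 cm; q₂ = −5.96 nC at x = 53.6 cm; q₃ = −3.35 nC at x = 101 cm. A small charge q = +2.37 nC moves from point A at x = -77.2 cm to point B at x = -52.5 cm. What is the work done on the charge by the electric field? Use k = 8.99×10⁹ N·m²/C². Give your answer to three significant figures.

The work done by the electric force is W_field = −ΔU = −q(V_B − V_A) = q(V_A − V_B).
At A: distances to the source charges are 2.24 m, 1.31 m, 1.78 m; V_A = Σ kqᵢ/rᵢ = -20.6 V.
At B: distances to the source charges are 2.00 m, 1.06 m, 1.54 m; V_B = Σ kqᵢ/rᵢ = -28.3 V.
ΔV = V_B − V_A = -7.64 V.
W_field = −qΔV = −(2.37×10⁻⁹ C)(-7.64 V) = 1.81×10⁻⁸ J.

1.81×10⁻⁸ J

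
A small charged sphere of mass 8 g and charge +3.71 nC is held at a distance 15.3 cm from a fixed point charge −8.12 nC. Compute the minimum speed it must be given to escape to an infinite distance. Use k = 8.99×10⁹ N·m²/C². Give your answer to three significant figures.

To just escape, total mechanical energy must reach zero at infinity: ½mv²_min + U = 0, so ½mv²_min = −U = |kQq|/r.
|U| = |kQq|/r = (8.99×10⁹ N·m²/C²)(8.12×10⁻⁹)(3.71×10⁻⁹)/(0.153) = 1.77×10⁻⁶ J.
v_min = √(2|U|/m) = √(2·1.77×10⁻⁶/8.00×10⁻³) = 0.0210 m/s.

0.0210 m/s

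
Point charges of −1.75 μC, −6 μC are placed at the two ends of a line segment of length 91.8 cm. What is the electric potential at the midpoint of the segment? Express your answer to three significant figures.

Electric potential is a scalar, so the contributions from each charge add algebraically: V = Σ kqᵢ/rᵢ.
Each charge is 0.459 m from the midpoint.
V = k[(-1.75×10⁻⁶)/(0.459) + (-6.00×10⁻⁶)/(0.459)] = -1.52×10⁵ V.

-1.52×10⁵ V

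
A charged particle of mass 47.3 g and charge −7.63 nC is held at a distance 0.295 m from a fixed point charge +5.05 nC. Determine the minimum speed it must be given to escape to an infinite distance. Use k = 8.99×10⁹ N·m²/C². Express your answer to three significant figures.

7.05×10⁻³ m/s

To just escape, total mechanical energy must reach zero at infinity: ½mv²_min + U = 0, so ½mv²_min = −U = |kQq|/r.
|U| = |kQq|/r = (8.99×10⁹ N·m²/C²)(5.05×10⁻⁹)(7.63×10⁻⁹)/(0.295) = 1.17×10⁻⁶ J.
v_min = √(2|U|/m) = √(2·1.17×10⁻⁶/0.0473) = 7.05×10⁻³ m/s.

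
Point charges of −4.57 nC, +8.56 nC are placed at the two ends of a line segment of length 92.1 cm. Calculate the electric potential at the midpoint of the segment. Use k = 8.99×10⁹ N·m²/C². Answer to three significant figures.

The total potential is the scalar sum of each charge's contribution, V = Σ kqᵢ/rᵢ.
Each charge is 0.460 m from the midpoint.
V = k[(-4.57×10⁻⁹)/(0.460) + (8.56×10⁻⁹)/(0.460)] = 77.9 V.

77.9 V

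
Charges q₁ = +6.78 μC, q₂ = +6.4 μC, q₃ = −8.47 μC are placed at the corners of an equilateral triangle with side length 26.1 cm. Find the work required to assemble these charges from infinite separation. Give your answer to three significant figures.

The assembly work is the sum of pairwise potential energies, U = Σ_{i<j} kqᵢqⱼ/rᵢⱼ.
All three pair separations equal the side length, 0.261 m.
U = (1.49) + (-1.98) + (-1.87) = -2.35 J.

-2.35 J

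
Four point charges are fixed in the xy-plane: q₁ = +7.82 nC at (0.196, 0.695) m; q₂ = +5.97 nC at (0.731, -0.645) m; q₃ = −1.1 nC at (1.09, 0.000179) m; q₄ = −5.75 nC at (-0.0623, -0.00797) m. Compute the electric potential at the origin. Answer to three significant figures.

Electric potential is a scalar, so the contributions from each charge add algebraically: V = Σ kqᵢ/rᵢ.
Distances from the field point to each charge: r₁ = 0.722 m, r₂ = 0.975 m, r₃ = 1.09 m, r₄ = 0.0628 m.
V = k[(7.82×10⁻⁹)/(0.722) + (5.97×10⁻⁹)/(0.975) + (-1.10×10⁻⁹)/(1.09) + (-5.75×10⁻⁹)/(0.0628)] = -680 V.

-680 V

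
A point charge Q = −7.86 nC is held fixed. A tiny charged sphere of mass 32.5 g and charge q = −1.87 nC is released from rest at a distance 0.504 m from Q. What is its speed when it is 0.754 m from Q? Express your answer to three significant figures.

Only the electrostatic force acts, so mechanical energy is conserved: ½mv² = U₁ − U₂ = kQq(1/r₁ − 1/r₂).
U₁ − U₂ = (8.99×10⁹ N·m²/C²)(-7.86×10⁻⁹ C)(-1.87×10⁻⁹ C)(1/0.504 − 1/0.754) = 8.69×10⁻⁸ J.
v = √(2·8.69×10⁻⁸/0.0325) = 2.31×10⁻³ m/s.

2.31×10⁻³ m/s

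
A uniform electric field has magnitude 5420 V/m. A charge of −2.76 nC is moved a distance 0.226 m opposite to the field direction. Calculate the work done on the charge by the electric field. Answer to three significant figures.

3.38×10⁻⁶ J

The potential change for a displacement 0.226 m opposite to the field direction is ΔV = +Ed = 1220 V.
W_field = −qΔV = 3.38×10⁻⁶ J.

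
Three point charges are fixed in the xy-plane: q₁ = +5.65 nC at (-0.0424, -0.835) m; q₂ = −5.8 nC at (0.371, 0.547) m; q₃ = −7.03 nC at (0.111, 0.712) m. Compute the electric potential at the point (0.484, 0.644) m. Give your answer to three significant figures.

-484 V

Electric potential is a scalar, so the contributions from each charge add algebraically: V = Σ kqᵢ/rᵢ.
Distances from the field point to each charge: r₁ = 1.57 m, r₂ = 0.149 m, r₃ = 0.379 m.
V = k[(5.65×10⁻⁹)/(1.57) + (-5.80×10⁻⁹)/(0.149) + (-7.03×10⁻⁹)/(0.379)] = -484 V.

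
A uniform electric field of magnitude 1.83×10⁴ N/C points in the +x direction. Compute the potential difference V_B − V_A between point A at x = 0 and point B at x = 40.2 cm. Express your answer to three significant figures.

In a uniform field, potential decreases in the direction of E: V_B − V_A = −E·Δx.
V_B − V_A = −(1.83×10⁴ V/m)(0.402 m) = -7360 V.

-7360 V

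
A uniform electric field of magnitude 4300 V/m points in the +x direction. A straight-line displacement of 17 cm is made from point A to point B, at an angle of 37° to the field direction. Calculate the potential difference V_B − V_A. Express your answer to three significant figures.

-584 V

Only the component of displacement along E changes the potential: ΔV = −E·d·cosθ.
ΔV = −(4300 V/m)(0.170 m)cos37° = -584 V.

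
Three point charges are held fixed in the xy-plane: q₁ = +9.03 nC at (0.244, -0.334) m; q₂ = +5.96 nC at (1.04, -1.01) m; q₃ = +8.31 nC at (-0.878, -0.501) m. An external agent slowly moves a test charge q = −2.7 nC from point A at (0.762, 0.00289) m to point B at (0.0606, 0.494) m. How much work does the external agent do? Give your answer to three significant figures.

For quasistatic motion the external work equals the change in potential energy: W_ext = qΔV = q(V_B − V_A).
At A: distances to the source charges are 0.618 m, 1.05 m, 1.72 m; V_A = Σ kqᵢ/rᵢ = 226 V.
At B: distances to the source charges are 0.848 m, 1.79 m, 1.37 m; V_B = Σ kqᵢ/rᵢ = 180 V.
ΔV = V_B − V_A = -45.7 V.
W_ext = qΔV = (-2.70×10⁻⁹ C)(-45.7 V) = 1.23×10⁻⁷ J.

1.23×10⁻⁷ J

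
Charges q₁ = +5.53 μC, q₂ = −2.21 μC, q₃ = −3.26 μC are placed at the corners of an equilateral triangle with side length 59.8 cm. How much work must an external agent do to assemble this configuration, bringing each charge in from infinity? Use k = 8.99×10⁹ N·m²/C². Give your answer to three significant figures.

The work to assemble the configuration equals its total potential energy, U = Σ kqᵢqⱼ/rᵢⱼ over all pairs.
All three pair separations equal the side length, 0.598 m.
U = (-0.184) + (-0.271) + (0.108) = -0.346 J.

-0.346 J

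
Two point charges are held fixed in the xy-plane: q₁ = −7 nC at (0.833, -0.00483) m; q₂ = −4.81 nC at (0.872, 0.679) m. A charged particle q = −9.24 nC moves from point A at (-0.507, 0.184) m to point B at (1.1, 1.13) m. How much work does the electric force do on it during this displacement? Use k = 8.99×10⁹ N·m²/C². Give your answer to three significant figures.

-5.87×10⁻⁷ J

The work done by the electric force is W_field = −ΔU = −q(V_B − V_A) = q(V_A − V_B).
At A: distances to the source charges are 1.35 m, 1.47 m; V_A = Σ kqᵢ/rᵢ = -76.0 V.
At B: distances to the source charges are 1.17 m, 0.505 m; V_B = Σ kqᵢ/rᵢ = -140 V.
ΔV = V_B − V_A = -63.5 V.
W_field = −qΔV = −(-9.24×10⁻⁹ C)(-63.5 V) = -5.87×10⁻⁷ J.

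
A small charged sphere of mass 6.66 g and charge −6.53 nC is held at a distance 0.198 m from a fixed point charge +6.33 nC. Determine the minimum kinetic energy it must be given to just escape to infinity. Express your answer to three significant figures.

1.88×10⁻⁶ J

To just escape, total mechanical energy must reach zero at infinity: ½mv²_min + U = 0, so ½mv²_min = −U = |kQq|/r.
|U| = |kQq|/r = (8.99×10⁹ N·m²/C²)(6.33×10⁻⁹)(6.53×10⁻⁹)/(0.198) = 1.88×10⁻⁶ J.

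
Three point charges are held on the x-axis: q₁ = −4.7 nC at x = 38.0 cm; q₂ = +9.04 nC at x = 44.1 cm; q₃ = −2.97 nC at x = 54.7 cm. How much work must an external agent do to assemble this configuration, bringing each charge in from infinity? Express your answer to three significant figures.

The assembly work is the sum of pairwise potential energies, U = Σ_{i<j} kqᵢqⱼ/rᵢⱼ.
Pair separations: r₁₂ = 0.0610 m, r₁₃ = 0.167 m, r₂₃ = 0.106 m.
U = (-6.26×10⁻⁶) + (7.51×10⁻⁷) + (-2.28×10⁻⁶) = -7.79×10⁻⁶ J.

-7.79×10⁻⁶ J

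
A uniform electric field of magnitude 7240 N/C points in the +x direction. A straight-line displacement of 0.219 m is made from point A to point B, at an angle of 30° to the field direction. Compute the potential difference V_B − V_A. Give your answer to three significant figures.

Only the component of displacement along E changes the potential: ΔV = −E·d·cosθ.
ΔV = −(7240 V/m)(0.219 m)cos30° = -1370 V.

-1370 V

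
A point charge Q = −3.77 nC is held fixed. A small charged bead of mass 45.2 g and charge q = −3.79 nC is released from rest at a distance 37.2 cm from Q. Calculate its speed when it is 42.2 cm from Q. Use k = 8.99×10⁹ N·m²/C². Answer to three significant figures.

1.35×10⁻³ m/s

Only the electrostatic force acts, so mechanical energy is conserved: ½mv² = U₁ − U₂ = kQq(1/r₁ − 1/r₂).
U₁ − U₂ = (8.99×10⁹ N·m²/C²)(-3.77×10⁻⁹ C)(-3.79×10⁻⁹ C)(1/0.372 − 1/0.422) = 4.09×10⁻⁸ J.
v = √(2·4.09×10⁻⁸/0.0452) = 1.35×10⁻³ m/s.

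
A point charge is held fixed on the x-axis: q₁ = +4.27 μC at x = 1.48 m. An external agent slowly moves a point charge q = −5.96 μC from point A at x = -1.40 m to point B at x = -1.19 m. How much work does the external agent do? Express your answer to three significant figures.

-6.25×10⁻³ J

For quasistatic motion the external work equals the change in potential energy: W_ext = qΔV = q(V_B − V_A).
At A: distance to the source charge is 2.88 m; V_A = kq₁/r = 1.33×10⁴ V.
At B: distance to the source charge is 2.67 m; V_B = kq₁/r = 1.44×10⁴ V.
ΔV = V_B − V_A = 1050 V.
W_ext = qΔV = (-5.96×10⁻⁶ C)(1050 V) = -6.25×10⁻³ J.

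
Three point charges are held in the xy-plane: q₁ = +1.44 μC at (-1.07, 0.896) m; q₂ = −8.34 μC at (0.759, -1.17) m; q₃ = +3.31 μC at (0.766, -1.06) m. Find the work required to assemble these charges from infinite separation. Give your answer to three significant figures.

The assembly work is the sum of pairwise potential energies, U = Σ_{i<j} kqᵢqⱼ/rᵢⱼ.
Pair separations: r₁₂ = 2.76 m, r₁₃ = 2.68 m, r₂₃ = 0.110 m.
U = (-0.0391) + (0.0160) + (-2.25) = -2.27 J.

-2.27 J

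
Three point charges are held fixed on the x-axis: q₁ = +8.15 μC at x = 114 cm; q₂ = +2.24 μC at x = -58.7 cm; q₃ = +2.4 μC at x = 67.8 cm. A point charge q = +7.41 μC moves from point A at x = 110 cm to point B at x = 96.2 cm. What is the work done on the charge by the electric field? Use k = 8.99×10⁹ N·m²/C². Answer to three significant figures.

The work done by the electric force is W_field = −ΔU = −q(V_B − V_A) = q(V_A − V_B).
At A: distances to the source charges are 0.0400 m, 1.69 m, 0.422 m; V_A = Σ kqᵢ/rᵢ = 1.89×10⁶ V.
At B: distances to the source charges are 0.178 m, 1.55 m, 0.284 m; V_B = Σ kqᵢ/rᵢ = 5.01×10⁵ V.
ΔV = V_B − V_A = -1.39×10⁶ V.
W_field = −qΔV = −(7.41×10⁻⁶ C)(-1.39×10⁶ V) = 10.3 J.

10.3 J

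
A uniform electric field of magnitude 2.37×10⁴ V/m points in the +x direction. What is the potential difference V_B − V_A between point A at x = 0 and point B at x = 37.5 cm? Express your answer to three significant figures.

In a uniform field, potential decreases in the direction of E: V_B − V_A = −E·Δx.
V_B − V_A = −(2.37×10⁴ V/m)(0.375 m) = -8890 V.

-8890 V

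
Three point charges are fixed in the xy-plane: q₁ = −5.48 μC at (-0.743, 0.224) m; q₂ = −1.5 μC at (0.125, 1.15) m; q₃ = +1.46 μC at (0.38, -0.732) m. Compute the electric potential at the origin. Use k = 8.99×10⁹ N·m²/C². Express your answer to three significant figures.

Electric potential is a scalar, so the contributions from each charge add algebraically: V = Σ kqᵢ/rᵢ.
Distances from the field point to each charge: r₁ = 0.776 m, r₂ = 1.16 m, r₃ = 0.825 m.
V = k[(-5.48×10⁻⁶)/(0.776) + (-1.50×10⁻⁶)/(1.16) + (1.46×10⁻⁶)/(0.825)] = -5.92×10⁴ V.

-5.92×10⁴ V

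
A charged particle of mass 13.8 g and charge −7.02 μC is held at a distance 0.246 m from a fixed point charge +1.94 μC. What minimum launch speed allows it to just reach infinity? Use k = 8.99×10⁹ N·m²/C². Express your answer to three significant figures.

To just escape, total mechanical energy must reach zero at infinity: ½mv²_min + U = 0, so ½mv²_min = −U = |kQq|/r.
|U| = |kQq|/r = (8.99×10⁹ N·m²/C²)(1.94×10⁻⁶)(7.02×10⁻⁶)/(0.246) = 0.498 J.
v_min = √(2|U|/m) = √(2·0.498/0.0138) = 8.49 m/s.

8.49 m/s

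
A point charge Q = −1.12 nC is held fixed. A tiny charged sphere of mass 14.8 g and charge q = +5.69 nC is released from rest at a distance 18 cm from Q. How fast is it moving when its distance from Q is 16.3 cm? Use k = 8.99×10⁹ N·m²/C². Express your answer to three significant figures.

2.12×10⁻³ m/s

Only the electrostatic force acts, so mechanical energy is conserved: ½mv² = U₁ − U₂ = kQq(1/r₁ − 1/r₂).
U₁ − U₂ = (8.99×10⁹ N·m²/C²)(-1.12×10⁻⁹ C)(5.69×10⁻⁹ C)(1/0.180 − 1/0.163) = 3.32×10⁻⁸ J.
v = √(2·3.32×10⁻⁸/0.0148) = 2.12×10⁻³ m/s.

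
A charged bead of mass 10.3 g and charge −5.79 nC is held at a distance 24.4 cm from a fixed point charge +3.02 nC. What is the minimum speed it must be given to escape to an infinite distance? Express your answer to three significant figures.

0.0112 m/s

To just escape, total mechanical energy must reach zero at infinity: ½mv²_min + U = 0, so ½mv²_min = −U = |kQq|/r.
|U| = |kQq|/r = (8.99×10⁹ N·m²/C²)(3.02×10⁻⁹)(5.79×10⁻⁹)/(0.244) = 6.44×10⁻⁷ J.
v_min = √(2|U|/m) = √(2·6.44×10⁻⁷/0.0103) = 0.0112 m/s.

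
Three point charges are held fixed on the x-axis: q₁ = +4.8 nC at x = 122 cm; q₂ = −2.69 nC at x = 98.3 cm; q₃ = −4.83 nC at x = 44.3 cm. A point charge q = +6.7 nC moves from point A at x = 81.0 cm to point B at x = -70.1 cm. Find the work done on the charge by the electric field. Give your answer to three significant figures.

The work done by the electric force is W_field = −ΔU = −q(V_B − V_A) = q(V_A − V_B).
At A: distances to the source charges are 0.410 m, 0.173 m, 0.367 m; V_A = Σ kqᵢ/rᵢ = -153 V.
At B: distances to the source charges are 1.92 m, 1.68 m, 1.14 m; V_B = Σ kqᵢ/rᵢ = -29.9 V.
ΔV = V_B − V_A = 123 V.
W_field = −qΔV = −(6.70×10⁻⁹ C)(123 V) = -8.24×10⁻⁷ J.

-8.24×10⁻⁷ J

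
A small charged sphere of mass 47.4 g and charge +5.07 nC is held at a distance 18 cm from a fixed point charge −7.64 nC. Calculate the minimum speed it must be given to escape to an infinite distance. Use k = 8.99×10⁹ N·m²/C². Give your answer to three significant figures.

9.03×10⁻³ m/s

To just escape, total mechanical energy must reach zero at infinity: ½mv²_min + U = 0, so ½mv²_min = −U = |kQq|/r.
|U| = |kQq|/r = (8.99×10⁹ N·m²/C²)(7.64×10⁻⁹)(5.07×10⁻⁹)/(0.180) = 1.93×10⁻⁶ J.
v_min = √(2|U|/m) = √(2·1.93×10⁻⁶/0.0474) = 9.03×10⁻³ m/s.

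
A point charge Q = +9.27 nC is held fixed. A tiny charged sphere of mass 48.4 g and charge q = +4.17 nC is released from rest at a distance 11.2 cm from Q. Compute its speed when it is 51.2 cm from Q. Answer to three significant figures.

0.0100 m/s

Only the electrostatic force acts, so mechanical energy is conserved: ½mv² = U₁ − U₂ = kQq(1/r₁ − 1/r₂).
U₁ − U₂ = (8.99×10⁹ N·m²/C²)(9.27×10⁻⁹ C)(4.17×10⁻⁹ C)(1/0.112 − 1/0.512) = 2.42×10⁻⁶ J.
v = √(2·2.42×10⁻⁶/0.0484) = 0.0100 m/s.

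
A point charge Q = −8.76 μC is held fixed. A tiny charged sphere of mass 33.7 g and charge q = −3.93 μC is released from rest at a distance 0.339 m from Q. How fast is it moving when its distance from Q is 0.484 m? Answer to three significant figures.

4.03 m/s

Only the electrostatic force acts, so mechanical energy is conserved: ½mv² = U₁ − U₂ = kQq(1/r₁ − 1/r₂).
U₁ − U₂ = (8.99×10⁹ N·m²/C²)(-8.76×10⁻⁶ C)(-3.93×10⁻⁶ C)(1/0.339 − 1/0.484) = 0.274 J.
v = √(2·0.274/0.0337) = 4.03 m/s.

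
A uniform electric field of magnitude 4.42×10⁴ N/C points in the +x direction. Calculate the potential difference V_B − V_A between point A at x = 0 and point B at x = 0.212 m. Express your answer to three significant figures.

In a uniform field, potential decreases in the direction of E: V_B − V_A = −E·Δx.
V_B − V_A = −(4.42×10⁴ V/m)(0.212 m) = -9370 V.

-9370 V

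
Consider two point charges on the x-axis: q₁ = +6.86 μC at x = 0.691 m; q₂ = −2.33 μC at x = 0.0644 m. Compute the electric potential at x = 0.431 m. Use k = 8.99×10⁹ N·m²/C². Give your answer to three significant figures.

1.80×10⁵ V

The total potential is the scalar sum of each charge's contribution, V = Σ kqᵢ/rᵢ.
Distances from the field point to each charge: r₁ = 0.260 m, r₂ = 0.367 m.
V = k[(6.86×10⁻⁶)/(0.260) + (-2.33×10⁻⁶)/(0.367)] = 1.80×10⁵ V.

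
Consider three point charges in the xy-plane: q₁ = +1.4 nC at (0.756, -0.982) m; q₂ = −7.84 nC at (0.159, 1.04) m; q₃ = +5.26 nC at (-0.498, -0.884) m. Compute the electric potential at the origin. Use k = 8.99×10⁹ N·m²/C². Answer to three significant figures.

-10.2 V

Electric potential is a scalar, so the contributions from each charge add algebraically: V = Σ kqᵢ/rᵢ.
Distances from the field point to each charge: r₁ = 1.24 m, r₂ = 1.05 m, r₃ = 1.01 m.
V = k[(1.40×10⁻⁹)/(1.24) + (-7.84×10⁻⁹)/(1.05) + (5.26×10⁻⁹)/(1.01)] = -10.2 V.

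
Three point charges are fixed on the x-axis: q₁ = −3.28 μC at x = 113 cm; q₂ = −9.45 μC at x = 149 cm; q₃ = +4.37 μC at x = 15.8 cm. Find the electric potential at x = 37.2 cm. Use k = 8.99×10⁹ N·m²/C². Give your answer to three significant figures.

The total potential is the scalar sum of each charge's contribution, V = Σ kqᵢ/rᵢ.
Distances from the field point to each charge: r₁ = 0.758 m, r₂ = 1.12 m, r₃ = 0.214 m.
V = k[(-3.28×10⁻⁶)/(0.758) + (-9.45×10⁻⁶)/(1.12) + (4.37×10⁻⁶)/(0.214)] = 6.87×10⁴ V.

6.87×10⁴ V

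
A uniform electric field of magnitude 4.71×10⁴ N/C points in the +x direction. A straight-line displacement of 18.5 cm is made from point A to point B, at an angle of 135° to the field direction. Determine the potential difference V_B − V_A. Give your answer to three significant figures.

6160 V

Only the component of displacement along E changes the potential: ΔV = −E·d·cosθ.
ΔV = −(4.71×10⁴ V/m)(0.185 m)cos135° = 6160 V.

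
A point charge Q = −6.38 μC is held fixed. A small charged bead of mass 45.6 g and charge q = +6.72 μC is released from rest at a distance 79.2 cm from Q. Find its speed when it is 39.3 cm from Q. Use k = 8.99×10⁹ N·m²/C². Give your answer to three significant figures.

Only the electrostatic force acts, so mechanical energy is conserved: ½mv² = U₁ − U₂ = kQq(1/r₁ − 1/r₂).
U₁ − U₂ = (8.99×10⁹ N·m²/C²)(-6.38×10⁻⁶ C)(6.72×10⁻⁶ C)(1/0.792 − 1/0.393) = 0.494 J.
v = √(2·0.494/0.0456) = 4.66 m/s.

4.66 m/s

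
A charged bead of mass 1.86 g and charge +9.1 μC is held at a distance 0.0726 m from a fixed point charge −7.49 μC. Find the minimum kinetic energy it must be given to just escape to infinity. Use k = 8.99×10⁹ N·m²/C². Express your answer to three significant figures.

To just escape, total mechanical energy must reach zero at infinity: ½mv²_min + U = 0, so ½mv²_min = −U = |kQq|/r.
|U| = |kQq|/r = (8.99×10⁹ N·m²/C²)(7.49×10⁻⁶)(9.10×10⁻⁶)/(0.0726) = 8.44 J.

8.44 J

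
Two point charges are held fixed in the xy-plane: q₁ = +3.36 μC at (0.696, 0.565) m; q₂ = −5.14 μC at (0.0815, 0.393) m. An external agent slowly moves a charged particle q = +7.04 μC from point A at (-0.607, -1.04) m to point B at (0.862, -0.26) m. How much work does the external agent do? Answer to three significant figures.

For quasistatic motion the external work equals the change in potential energy: W_ext = qΔV = q(V_B − V_A).
At A: distances to the source charges are 2.07 m, 1.59 m; V_A = Σ kqᵢ/rᵢ = -1.45×10⁴ V.
At B: distances to the source charges are 0.842 m, 1.02 m; V_B = Σ kqᵢ/rᵢ = -9510 V.
ΔV = V_B − V_A = 4940 V.
W_ext = qΔV = (7.04×10⁻⁶ C)(4940 V) = 0.0348 J.

0.0348 J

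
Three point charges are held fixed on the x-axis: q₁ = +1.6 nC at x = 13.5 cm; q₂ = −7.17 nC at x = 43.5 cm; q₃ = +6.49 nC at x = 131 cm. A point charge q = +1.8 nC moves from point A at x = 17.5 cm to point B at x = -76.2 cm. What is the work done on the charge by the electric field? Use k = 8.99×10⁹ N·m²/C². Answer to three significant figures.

3.11×10⁻⁷ J

The work done by the electric force is W_field = −ΔU = −q(V_B − V_A) = q(V_A − V_B).
At A: distances to the source charges are 0.0400 m, 0.260 m, 1.14 m; V_A = Σ kqᵢ/rᵢ = 163 V.
At B: distances to the source charges are 0.897 m, 1.20 m, 2.07 m; V_B = Σ kqᵢ/rᵢ = -9.66 V.
ΔV = V_B − V_A = -173 V.
W_field = −qΔV = −(1.80×10⁻⁹ C)(-173 V) = 3.11×10⁻⁷ J.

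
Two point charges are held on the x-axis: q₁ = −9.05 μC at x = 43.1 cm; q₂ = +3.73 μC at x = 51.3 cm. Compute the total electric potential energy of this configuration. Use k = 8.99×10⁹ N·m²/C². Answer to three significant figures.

-3.70 J

The assembly work is the sum of pairwise potential energies, U = Σ_{i<j} kqᵢqⱼ/rᵢⱼ.
Pair separations: r₁₂ = 0.0820 m.
U = (-3.70) = -3.70 J.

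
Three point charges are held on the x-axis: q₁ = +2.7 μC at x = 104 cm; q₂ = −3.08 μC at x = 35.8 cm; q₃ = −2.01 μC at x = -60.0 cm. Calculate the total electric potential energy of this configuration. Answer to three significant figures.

The work to assemble the configuration equals its total potential energy, U = Σ kqᵢqⱼ/rᵢⱼ over all pairs.
Pair separations: r₁₂ = 0.682 m, r₁₃ = 1.64 m, r₂₃ = 0.958 m.
U = (-0.110) + (-0.0297) + (0.0581) = -0.0813 J.

-0.0813 J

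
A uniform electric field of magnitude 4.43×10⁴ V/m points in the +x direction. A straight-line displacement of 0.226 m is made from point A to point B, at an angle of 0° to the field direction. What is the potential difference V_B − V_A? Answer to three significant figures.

-1.00×10⁴ V

Only the component of displacement along E changes the potential: ΔV = −E·d·cosθ.
ΔV = −(4.43×10⁴ V/m)(0.226 m)cos0° = -1.00×10⁴ V.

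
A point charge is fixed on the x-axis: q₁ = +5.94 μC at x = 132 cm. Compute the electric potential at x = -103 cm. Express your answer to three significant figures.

2.27×10⁴ V

The total potential is the scalar sum of each charge's contribution, V = Σ kqᵢ/rᵢ.
V = k[(5.94×10⁻⁶)/(2.35)] = 2.27×10⁴ V.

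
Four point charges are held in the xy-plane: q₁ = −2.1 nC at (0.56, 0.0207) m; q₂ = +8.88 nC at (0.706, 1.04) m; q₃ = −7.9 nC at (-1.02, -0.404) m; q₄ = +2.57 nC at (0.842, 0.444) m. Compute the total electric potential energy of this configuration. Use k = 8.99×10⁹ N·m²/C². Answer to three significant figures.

-2.01×10⁻⁷ J

The work to assemble the configuration equals its total potential energy, U = Σ kqᵢqⱼ/rᵢⱼ over all pairs.
Pair separations: r₁₂ = 1.03 m, r₁₃ = 1.64 m, r₁₄ = 0.509 m, r₂₃ = 2.25 m, r₂₄ = 0.611 m, r₃₄ = 2.05 m.
Summing all 6 pair terms gives U = -2.01×10⁻⁷ J.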